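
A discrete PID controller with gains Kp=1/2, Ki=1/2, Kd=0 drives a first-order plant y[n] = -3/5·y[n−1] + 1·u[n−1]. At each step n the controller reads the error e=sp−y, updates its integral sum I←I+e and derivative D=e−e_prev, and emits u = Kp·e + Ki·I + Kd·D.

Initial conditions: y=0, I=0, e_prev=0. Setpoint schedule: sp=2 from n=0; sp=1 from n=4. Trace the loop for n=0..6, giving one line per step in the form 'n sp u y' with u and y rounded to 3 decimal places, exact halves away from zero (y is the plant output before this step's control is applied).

0 2 2.000 0.000
1 2 1.000 2.000
2 2 3.200 -0.200
3 2 0.780 3.320
4 1 3.652 -1.212
5 1 -0.833 4.379
6 1 5.317 -3.461

(exact arithmetic carried between steps; '≈' marks a value shown rounded to 6 d.p. or computed from one; I and e_prev carry over from the previous line; the table rounds u and y to 3 d.p., halves away from zero)
n=0: y=0, sp=2, e=sp−y=2; I=2, D=e−e_prev=2; u=1/2·2+1/2·2+0·2=2; next y=-3/5·0+1·2=2
n=1: y=2, sp=2, e=sp−y=0; I=2, D=e−e_prev=-2; u=1/2·0+1/2·2+0·(-2)=1; next y=-3/5·2+1·1=-0.2
n=2: y=-0.2, sp=2, e=sp−y=2.2; I=4.2, D=e−e_prev=2.2; u=1/2·2.2+1/2·4.2+0·2.2=3.2; next y=-3/5·(-0.2)+1·3.2=3.32
n=3: y=3.32, sp=2, e=sp−y=-1.32; I=2.88, D=e−e_prev=-3.52; u=1/2·(-1.32)+1/2·2.88+0·(-3.52)=0.78; next y=-3/5·3.32+1·0.78=-1.212
n=4: y=-1.212, sp=1, e=sp−y=2.212; I=5.092, D=e−e_prev=3.532; u=1/2·2.212+1/2·5.092+0·3.532=3.652; next y=-3/5·(-1.212)+1·3.652=4.3792
n=5: y=4.3792, sp=1, e=sp−y=-3.3792; I=1.7128, D=e−e_prev=-5.5912; u=1/2·(-3.3792)+1/2·1.7128+0·(-5.5912)=-0.8332; next y=-3/5·4.3792+1·(-0.8332)=-3.46072
n=6: y=-3.46072, sp=1, e=sp−y=4.46072; I=6.17352, D=e−e_prev=7.83992; u=1/2·4.46072+1/2·6.17352+0·7.83992=5.31712; next y=-3/5·(-3.46072)+1·5.31712=7.393552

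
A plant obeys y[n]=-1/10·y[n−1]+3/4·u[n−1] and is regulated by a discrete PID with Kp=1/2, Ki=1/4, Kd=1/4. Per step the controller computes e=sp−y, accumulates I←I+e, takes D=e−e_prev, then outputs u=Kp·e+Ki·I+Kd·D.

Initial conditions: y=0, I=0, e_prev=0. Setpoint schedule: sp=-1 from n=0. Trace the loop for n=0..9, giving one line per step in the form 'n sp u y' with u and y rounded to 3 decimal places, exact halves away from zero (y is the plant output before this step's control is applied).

(exact arithmetic carried between steps; '≈' marks a value shown rounded to 6 d.p. or computed from one; I and e_prev carry over from the previous line; the table rounds u and y to 3 d.p., halves away from zero)
n=0: y=0, sp=-1, e=sp−y=-1; I=-1, D=e−e_prev=-1; u=1/2·(-1)+1/4·(-1)+1/4·(-1)=-1; next y=-1/10·0+3/4·(-1)=-0.75
n=1: y=-0.75, sp=-1, e=sp−y=-0.25; I=-1.25, D=e−e_prev=0.75; u=1/2·(-0.25)+1/4·(-1.25)+1/4·0.75=-0.25; next y=-1/10·(-0.75)+3/4·(-0.25)=-0.1125
n=2: y=-0.1125, sp=-1, e=sp−y=-0.8875; I=-2.1375, D=e−e_prev=-0.6375; u=1/2·(-0.8875)+1/4·(-2.1375)+1/4·(-0.6375)=-1.1375; next y=-1/10·(-0.1125)+3/4·(-1.1375)=-0.841875
n=3: y=-0.841875, sp=-1, e=sp−y=-0.158125; I=-2.295625, D=e−e_prev=0.729375; u=1/2·(-0.158125)+1/4·(-2.295625)+1/4·0.729375=-0.470625; next y=-1/10·(-0.841875)+3/4·(-0.470625)≈-0.268781
n=4: y≈-0.268781, sp=-1, e=sp−y≈-0.731219; I≈-3.026844, D=e−e_prev≈-0.573094; u=1/2·(-0.731219)+1/4·(-3.026844)+1/4·(-0.573094)≈-1.265594; next y=-1/10·(-0.268781)+3/4·(-1.265594)≈-0.922317
n=5: y≈-0.922317, sp=-1, e=sp−y≈-0.077683; I≈-3.104527, D=e−e_prev≈0.653536; u=1/2·(-0.077683)+1/4·(-3.104527)+1/4·0.653536≈-0.651589; next y=-1/10·(-0.922317)+3/4·(-0.651589)≈-0.396460
n=6: y≈-0.396460, sp=-1, e=sp−y≈-0.603540; I≈-3.708066, D=e−e_prev≈-0.525857; u=1/2·(-0.603540)+1/4·(-3.708066)+1/4·(-0.525857)≈-1.360251; next y=-1/10·(-0.396460)+3/4·(-1.360251)≈-0.980542
n=7: y≈-0.980542, sp=-1, e=sp−y≈-0.019458; I≈-3.727524, D=e−e_prev≈0.584082; u=1/2·(-0.019458)+1/4·(-3.727524)+1/4·0.584082≈-0.795590; next y=-1/10·(-0.980542)+3/4·(-0.795590)≈-0.498638
n=8: y≈-0.498638, sp=-1, e=sp−y≈-0.501362; I≈-4.228886, D=e−e_prev≈-0.481904; u=1/2·(-0.501362)+1/4·(-4.228886)+1/4·(-0.481904)≈-1.428379; next y=-1/10·(-0.498638)+3/4·(-1.428379)≈-1.021420
n=9: y≈-1.021420, sp=-1, e=sp−y≈0.021420; I≈-4.207466, D=e−e_prev≈0.522782; u=1/2·0.021420+1/4·(-4.207466)+1/4·0.522782≈-0.910461; next y=-1/10·(-1.021420)+3/4·(-0.910461)≈-0.580704

0 -1 -1.000 0.000
1 -1 -0.250 -0.750
2 -1 -1.138 -0.113
3 -1 -0.471 -0.842
4 -1 -1.266 -0.269
5 -1 -0.652 -0.922
6 -1 -1.360 -0.396
7 -1 -0.796 -0.981
8 -1 -1.428 -0.499
9 -1 -0.910 -1.021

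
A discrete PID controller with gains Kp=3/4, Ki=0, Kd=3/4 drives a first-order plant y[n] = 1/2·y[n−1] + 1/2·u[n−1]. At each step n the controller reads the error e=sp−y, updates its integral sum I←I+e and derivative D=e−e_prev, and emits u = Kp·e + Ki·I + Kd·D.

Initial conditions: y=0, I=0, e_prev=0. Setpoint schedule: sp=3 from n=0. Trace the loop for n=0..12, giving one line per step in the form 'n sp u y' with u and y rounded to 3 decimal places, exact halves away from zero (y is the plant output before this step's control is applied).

0 3 4.500 0.000
1 3 -1.125 2.250
2 3 3.094 0.563
3 3 -0.070 1.828
4 3 2.303 0.879
5 3 0.523 1.591
6 3 1.858 1.057
7 3 0.857 1.457
8 3 1.608 1.157
9 3 1.044 1.382
10 3 1.467 1.213
11 3 1.150 1.340
12 3 1.388 1.245

(exact arithmetic carried between steps; '≈' marks a value shown rounded to 6 d.p. or computed from one; I and e_prev carry over from the previous line; the table rounds u and y to 3 d.p., halves away from zero)
n=0: y=0, sp=3, e=sp−y=3; I=3, D=e−e_prev=3; u=3/4·3+0·3+3/4·3=4.5; next y=1/2·0+1/2·4.5=2.25
n=1: y=2.25, sp=3, e=sp−y=0.75; I=3.75, D=e−e_prev=-2.25; u=3/4·0.75+0·3.75+3/4·(-2.25)=-1.125; next y=1/2·2.25+1/2·(-1.125)=0.5625
n=2: y=0.5625, sp=3, e=sp−y=2.4375; I=6.1875, D=e−e_prev=1.6875; u=3/4·2.4375+0·6.1875+3/4·1.6875=3.09375; next y=1/2·0.5625+1/2·3.09375=1.828125
n=3: y=1.828125, sp=3, e=sp−y=1.171875; I=7.359375, D=e−e_prev=-1.265625; u=3/4·1.171875+0·7.359375+3/4·(-1.265625)≈-0.070313; next y=1/2·1.828125+1/2·(-0.070313)≈0.878906
n=4: y≈0.878906, sp=3, e=sp−y≈2.121094; I≈9.480469, D=e−e_prev≈0.949219; u=3/4·2.121094+0·9.480469+3/4·0.949219≈2.302734; next y=1/2·0.878906+1/2·2.302734≈1.590820
n=5: y≈1.590820, sp=3, e=sp−y≈1.409180; I≈10.889648, D=e−e_prev≈-0.711914; u=3/4·1.409180+0·10.889648+3/4·(-0.711914)≈0.522949; next y=1/2·1.590820+1/2·0.522949≈1.056885
n=6: y≈1.056885, sp=3, e=sp−y≈1.943115; I≈12.832764, D=e−e_prev≈0.533936; u=3/4·1.943115+0·12.832764+3/4·0.533936≈1.857788; next y=1/2·1.056885+1/2·1.857788≈1.457336
n=7: y≈1.457336, sp=3, e=sp−y≈1.542664; I≈14.375427, D=e−e_prev≈-0.400452; u=3/4·1.542664+0·14.375427+3/4·(-0.400452)≈0.856659; next y=1/2·1.457336+1/2·0.856659≈1.156998
n=8: y≈1.156998, sp=3, e=sp−y≈1.843002; I≈16.218430, D=e−e_prev≈0.300339; u=3/4·1.843002+0·16.218430+3/4·0.300339≈1.607506; next y=1/2·1.156998+1/2·1.607506≈1.382252
n=9: y≈1.382252, sp=3, e=sp−y≈1.617748; I≈17.836178, D=e−e_prev≈-0.225254; u=3/4·1.617748+0·17.836178+3/4·(-0.225254)≈1.044371; next y=1/2·1.382252+1/2·1.044371≈1.213311
n=10: y≈1.213311, sp=3, e=sp−y≈1.786689; I≈19.622867, D=e−e_prev≈0.168941; u=3/4·1.786689+0·19.622867+3/4·0.168941≈1.466722; next y=1/2·1.213311+1/2·1.466722≈1.340017
n=11: y≈1.340017, sp=3, e=sp−y≈1.659983; I≈21.282850, D=e−e_prev≈-0.126705; u=3/4·1.659983+0·21.282850+3/4·(-0.126705)≈1.149958; next y=1/2·1.340017+1/2·1.149958≈1.244988
n=12: y≈1.244988, sp=3, e=sp−y≈1.755012; I≈23.037862, D=e−e_prev≈0.095029; u=3/4·1.755012+0·23.037862+3/4·0.095029≈1.387531; next y=1/2·1.244988+1/2·1.387531≈1.316259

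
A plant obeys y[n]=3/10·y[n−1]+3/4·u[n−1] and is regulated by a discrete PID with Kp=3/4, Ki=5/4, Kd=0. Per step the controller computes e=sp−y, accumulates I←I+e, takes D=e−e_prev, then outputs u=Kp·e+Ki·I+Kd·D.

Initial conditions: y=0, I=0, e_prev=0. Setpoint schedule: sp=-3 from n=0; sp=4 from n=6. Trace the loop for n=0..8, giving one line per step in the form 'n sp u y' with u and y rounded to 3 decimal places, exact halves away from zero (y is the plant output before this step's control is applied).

0 -3 -6.000 0.000
1 -3 -0.750 -4.500
2 -3 -4.050 -1.913
3 -3 -2.012 -3.611
4 -3 -3.286 -2.592
5 -3 -2.496 -3.242
6 4 11.012 -2.845
7 4 -0.933 7.405
8 4 6.577 1.522

(exact arithmetic carried between steps; '≈' marks a value shown rounded to 6 d.p. or computed from one; I and e_prev carry over from the previous line; the table rounds u and y to 3 d.p., halves away from zero)
n=0: y=0, sp=-3, e=sp−y=-3; I=-3, D=e−e_prev=-3; u=3/4·(-3)+5/4·(-3)+0·(-3)=-6; next y=3/10·0+3/4·(-6)=-4.5
n=1: y=-4.5, sp=-3, e=sp−y=1.5; I=-1.5, D=e−e_prev=4.5; u=3/4·1.5+5/4·(-1.5)+0·4.5=-0.75; next y=3/10·(-4.5)+3/4·(-0.75)=-1.9125
n=2: y=-1.9125, sp=-3, e=sp−y=-1.0875; I=-2.5875, D=e−e_prev=-2.5875; u=3/4·(-1.0875)+5/4·(-2.5875)+0·(-2.5875)=-4.05; next y=3/10·(-1.9125)+3/4·(-4.05)=-3.61125
n=3: y=-3.61125, sp=-3, e=sp−y=0.61125; I=-1.97625, D=e−e_prev=1.69875; u=3/4·0.61125+5/4·(-1.97625)+0·1.69875=-2.011875; next y=3/10·(-3.61125)+3/4·(-2.011875)≈-2.592281
n=4: y≈-2.592281, sp=-3, e=sp−y≈-0.407719; I≈-2.383969, D=e−e_prev≈-1.018969; u=3/4·(-0.407719)+5/4·(-2.383969)+0·(-1.018969)≈-3.28575; next y=3/10·(-2.592281)+3/4·(-3.28575)≈-3.241997
n=5: y≈-3.241997, sp=-3, e=sp−y≈0.241997; I≈-2.141972, D=e−e_prev≈0.649716; u=3/4·0.241997+5/4·(-2.141972)+0·0.649716≈-2.495967; next y=3/10·(-3.241997)+3/4·(-2.495967)≈-2.844574
n=6: y≈-2.844574, sp=4, e=sp−y≈6.844574; I≈4.702603, D=e−e_prev≈6.602578; u=3/4·6.844574+5/4·4.702603+0·6.602578≈11.011684; next y=3/10·(-2.844574)+3/4·11.011684≈7.405391
n=7: y≈7.405391, sp=4, e=sp−y≈-3.405391; I≈1.297212, D=e−e_prev≈-10.249965; u=3/4·(-3.405391)+5/4·1.297212+0·(-10.249965)≈-0.932528; next y=3/10·7.405391+3/4·(-0.932528)≈1.522221
n=8: y≈1.522221, sp=4, e=sp−y≈2.477779; I≈3.774991, D=e−e_prev≈5.883170; u=3/4·2.477779+5/4·3.774991+0·5.883170≈6.577073; next y=3/10·1.522221+3/4·6.577073≈5.389471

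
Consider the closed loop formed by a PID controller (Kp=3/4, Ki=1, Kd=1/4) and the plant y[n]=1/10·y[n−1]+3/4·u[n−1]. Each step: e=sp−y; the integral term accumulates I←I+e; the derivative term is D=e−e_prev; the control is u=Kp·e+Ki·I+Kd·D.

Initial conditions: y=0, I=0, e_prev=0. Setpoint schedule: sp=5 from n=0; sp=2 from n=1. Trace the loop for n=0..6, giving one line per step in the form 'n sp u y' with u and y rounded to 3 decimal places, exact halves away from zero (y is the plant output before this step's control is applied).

0 5 10.000 0.000
1 2 -7.250 7.500
2 2 14.250 -4.688
3 2 -11.922 10.219
4 2 19.863 -7.920
5 2 -18.801 14.105
6 2 28.191 -12.691

(exact arithmetic carried between steps; '≈' marks a value shown rounded to 6 d.p. or computed from one; I and e_prev carry over from the previous line; the table rounds u and y to 3 d.p., halves away from zero)
n=0: y=0, sp=5, e=sp−y=5; I=5, D=e−e_prev=5; u=3/4·5+1·5+1/4·5=10; next y=1/10·0+3/4·10=7.5
n=1: y=7.5, sp=2, e=sp−y=-5.5; I=-0.5, D=e−e_prev=-10.5; u=3/4·(-5.5)+1·(-0.5)+1/4·(-10.5)=-7.25; next y=1/10·7.5+3/4·(-7.25)=-4.6875
n=2: y=-4.6875, sp=2, e=sp−y=6.6875; I=6.1875, D=e−e_prev=12.1875; u=3/4·6.6875+1·6.1875+1/4·12.1875=14.25; next y=1/10·(-4.6875)+3/4·14.25=10.21875
n=3: y=10.21875, sp=2, e=sp−y=-8.21875; I=-2.03125, D=e−e_prev=-14.90625; u=3/4·(-8.21875)+1·(-2.03125)+1/4·(-14.90625)=-11.921875; next y=1/10·10.21875+3/4·(-11.921875)≈-7.919531
n=4: y≈-7.919531, sp=2, e=sp−y≈9.919531; I≈7.888281, D=e−e_prev≈18.138281; u=3/4·9.919531+1·7.888281+1/4·18.138281≈19.8625; next y=1/10·(-7.919531)+3/4·19.8625≈14.104922
n=5: y≈14.104922, sp=2, e=sp−y≈-12.104922; I≈-4.216641, D=e−e_prev≈-22.024453; u=3/4·(-12.104922)+1·(-4.216641)+1/4·(-22.024453)≈-18.801445; next y=1/10·14.104922+3/4·(-18.801445)≈-12.690592
n=6: y≈-12.690592, sp=2, e=sp−y≈14.690592; I≈10.473951, D=e−e_prev≈26.795514; u=3/4·14.690592+1·10.473951+1/4·26.795514≈28.190773; next y=1/10·(-12.690592)+3/4·28.190773≈19.874021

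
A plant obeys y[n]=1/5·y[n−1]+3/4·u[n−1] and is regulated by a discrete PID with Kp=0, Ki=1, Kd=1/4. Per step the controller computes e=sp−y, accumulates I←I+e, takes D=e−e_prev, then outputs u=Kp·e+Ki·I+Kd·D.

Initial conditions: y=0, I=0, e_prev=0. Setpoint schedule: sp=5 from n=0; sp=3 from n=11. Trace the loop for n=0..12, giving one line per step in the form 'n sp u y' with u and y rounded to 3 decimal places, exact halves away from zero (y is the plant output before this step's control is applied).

0 5 6.250 0.000
1 5 4.141 4.688
2 5 6.431 4.043
3 5 5.241 5.632
4 5 5.725 5.057
5 5 5.214 5.305
6 5 5.388 4.972
7 5 5.253 5.035
8 5 5.344 4.947
9 5 5.312 4.998
10 5 5.345 4.984
11 3 2.831 5.005
12 3 3.682 3.124

(exact arithmetic carried between steps; '≈' marks a value shown rounded to 6 d.p. or computed from one; I and e_prev carry over from the previous line; the table rounds u and y to 3 d.p., halves away from zero)
n=0: y=0, sp=5, e=sp−y=5; I=5, D=e−e_prev=5; u=0·5+1·5+1/4·5=6.25; next y=1/5·0+3/4·6.25=4.6875
n=1: y=4.6875, sp=5, e=sp−y=0.3125; I=5.3125, D=e−e_prev=-4.6875; u=0·0.3125+1·5.3125+1/4·(-4.6875)=4.140625; next y=1/5·4.6875+3/4·4.140625≈4.042969
n=2: y≈4.042969, sp=5, e=sp−y≈0.957031; I≈6.269531, D=e−e_prev≈0.644531; u=0·0.957031+1·6.269531+1/4·0.644531≈6.430664; next y=1/5·4.042969+3/4·6.430664≈5.631592
n=3: y≈5.631592, sp=5, e=sp−y≈-0.631592; I≈5.637939, D=e−e_prev≈-1.588623; u=0·(-0.631592)+1·5.637939+1/4·(-1.588623)≈5.240784; next y=1/5·5.631592+3/4·5.240784≈5.056906
n=4: y≈5.056906, sp=5, e=sp−y≈-0.056906; I≈5.581033, D=e−e_prev≈0.574686; u=0·(-0.056906)+1·5.581033+1/4·0.574686≈5.724705; next y=1/5·5.056906+3/4·5.724705≈5.304910
n=5: y≈5.304910, sp=5, e=sp−y≈-0.304910; I≈5.276124, D=e−e_prev≈-0.248004; u=0·(-0.304910)+1·5.276124+1/4·(-0.248004)≈5.214123; next y=1/5·5.304910+3/4·5.214123≈4.971574
n=6: y≈4.971574, sp=5, e=sp−y≈0.028426; I≈5.304550, D=e−e_prev≈0.333336; u=0·0.028426+1·5.304550+1/4·0.333336≈5.387884; next y=1/5·4.971574+3/4·5.387884≈5.035227
n=7: y≈5.035227, sp=5, e=sp−y≈-0.035227; I≈5.269322, D=e−e_prev≈-0.063654; u=0·(-0.035227)+1·5.269322+1/4·(-0.063654)≈5.253409; next y=1/5·5.035227+3/4·5.253409≈4.947102
n=8: y≈4.947102, sp=5, e=sp−y≈0.052898; I≈5.322220, D=e−e_prev≈0.088125; u=0·0.052898+1·5.322220+1/4·0.088125≈5.344251; next y=1/5·4.947102+3/4·5.344251≈4.997609
n=9: y≈4.997609, sp=5, e=sp−y≈0.002391; I≈5.324611, D=e−e_prev≈-0.050507; u=0·0.002391+1·5.324611+1/4·(-0.050507)≈5.311984; next y=1/5·4.997609+3/4·5.311984≈4.983510
n=10: y≈4.983510, sp=5, e=sp−y≈0.016490; I≈5.341101, D=e−e_prev≈0.014099; u=0·0.016490+1·5.341101+1/4·0.014099≈5.344626; next y=1/5·4.983510+3/4·5.344626≈5.005171
n=11: y≈5.005171, sp=3, e=sp−y≈-2.005171; I≈3.335930, D=e−e_prev≈-2.021661; u=0·(-2.005171)+1·3.335930+1/4·(-2.021661)≈2.830514; next y=1/5·5.005171+3/4·2.830514≈3.123920
n=12: y≈3.123920, sp=3, e=sp−y≈-0.123920; I≈3.212010, D=e−e_prev≈1.881251; u=0·(-0.123920)+1·3.212010+1/4·1.881251≈3.682322; next y=1/5·3.123920+3/4·3.682322≈3.386526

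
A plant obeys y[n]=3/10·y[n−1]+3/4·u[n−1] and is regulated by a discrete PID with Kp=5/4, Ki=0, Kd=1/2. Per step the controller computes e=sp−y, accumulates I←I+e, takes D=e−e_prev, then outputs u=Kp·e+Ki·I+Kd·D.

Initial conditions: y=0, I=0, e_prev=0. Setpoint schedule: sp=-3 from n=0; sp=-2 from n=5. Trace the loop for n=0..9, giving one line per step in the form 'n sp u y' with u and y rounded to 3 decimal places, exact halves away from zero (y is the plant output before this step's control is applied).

0 -3 -5.250 0.000
1 -3 3.141 -3.938
2 -3 -7.774 1.174
3 -3 6.424 -5.478
4 -3 -12.044 3.174
5 -2 13.728 -8.081
6 -2 -20.316 7.872
7 -2 23.968 -12.876
8 -2 -33.637 14.114
9 -2 41.295 -20.993

(exact arithmetic carried between steps; '≈' marks a value shown rounded to 6 d.p. or computed from one; I and e_prev carry over from the previous line; the table rounds u and y to 3 d.p., halves away from zero)
n=0: y=0, sp=-3, e=sp−y=-3; I=-3, D=e−e_prev=-3; u=5/4·(-3)+0·(-3)+1/2·(-3)=-5.25; next y=3/10·0+3/4·(-5.25)=-3.9375
n=1: y=-3.9375, sp=-3, e=sp−y=0.9375; I=-2.0625, D=e−e_prev=3.9375; u=5/4·0.9375+0·(-2.0625)+1/2·3.9375=3.140625; next y=3/10·(-3.9375)+3/4·3.140625≈1.174219
n=2: y≈1.174219, sp=-3, e=sp−y≈-4.174219; I≈-6.236719, D=e−e_prev≈-5.111719; u=5/4·(-4.174219)+0·(-6.236719)+1/2·(-5.111719)≈-7.773633; next y=3/10·1.174219+3/4·(-7.773633)≈-5.477959
n=3: y≈-5.477959, sp=-3, e=sp−y≈2.477959; I≈-3.758760, D=e−e_prev≈6.652178; u=5/4·2.477959+0·(-3.758760)+1/2·6.652178≈6.423538; next y=3/10·(-5.477959)+3/4·6.423538≈3.174266
n=4: y≈3.174266, sp=-3, e=sp−y≈-6.174266; I≈-9.933025, D=e−e_prev≈-8.652224; u=5/4·(-6.174266)+0·(-9.933025)+1/2·(-8.652224)≈-12.043944; next y=3/10·3.174266+3/4·(-12.043944)≈-8.080678
n=5: y≈-8.080678, sp=-2, e=sp−y≈6.080678; I≈-3.852347, D=e−e_prev≈12.254944; u=5/4·6.080678+0·(-3.852347)+1/2·12.254944≈13.728320; next y=3/10·(-8.080678)+3/4·13.728320≈7.872036
n=6: y≈7.872036, sp=-2, e=sp−y≈-9.872036; I≈-13.724383, D=e−e_prev≈-15.952715; u=5/4·(-9.872036)+0·(-13.724383)+1/2·(-15.952715)≈-20.316403; next y=3/10·7.872036+3/4·(-20.316403)≈-12.875691
n=7: y≈-12.875691, sp=-2, e=sp−y≈10.875691; I≈-2.848692, D=e−e_prev≈20.747728; u=5/4·10.875691+0·(-2.848692)+1/2·20.747728≈23.968478; next y=3/10·(-12.875691)+3/4·23.968478≈14.113651
n=8: y≈14.113651, sp=-2, e=sp−y≈-16.113651; I≈-18.962343, D=e−e_prev≈-26.989343; u=5/4·(-16.113651)+0·(-18.962343)+1/2·(-26.989343)≈-33.636735; next y=3/10·14.113651+3/4·(-33.636735)≈-20.993456
n=9: y≈-20.993456, sp=-2, e=sp−y≈18.993456; I≈0.031113, D=e−e_prev≈35.107107; u=5/4·18.993456+0·0.031113+1/2·35.107107≈41.295374; next y=3/10·(-20.993456)+3/4·41.295374≈24.673493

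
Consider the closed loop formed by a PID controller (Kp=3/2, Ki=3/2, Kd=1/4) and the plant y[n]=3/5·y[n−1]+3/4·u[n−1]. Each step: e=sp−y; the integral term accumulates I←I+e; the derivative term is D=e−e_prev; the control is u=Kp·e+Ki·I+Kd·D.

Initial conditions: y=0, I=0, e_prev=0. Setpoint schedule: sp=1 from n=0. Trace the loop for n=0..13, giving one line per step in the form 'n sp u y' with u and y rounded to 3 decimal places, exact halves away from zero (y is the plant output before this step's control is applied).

(exact arithmetic carried between steps; '≈' marks a value shown rounded to 6 d.p. or computed from one; I and e_prev carry over from the previous line; the table rounds u and y to 3 d.p., halves away from zero)
n=0: y=0, sp=1, e=sp−y=1; I=1, D=e−e_prev=1; u=3/2·1+3/2·1+1/4·1=3.25; next y=3/5·0+3/4·3.25=2.4375
n=1: y=2.4375, sp=1, e=sp−y=-1.4375; I=-0.4375, D=e−e_prev=-2.4375; u=3/2·(-1.4375)+3/2·(-0.4375)+1/4·(-2.4375)=-3.421875; next y=3/5·2.4375+3/4·(-3.421875)≈-1.103906
n=2: y≈-1.103906, sp=1, e=sp−y≈2.103906; I≈1.666406, D=e−e_prev≈3.541406; u=3/2·2.103906+3/2·1.666406+1/4·3.541406≈6.540820; next y=3/5·(-1.103906)+3/4·6.540820≈4.243271
n=3: y≈4.243271, sp=1, e=sp−y≈-3.243271; I≈-1.576865, D=e−e_prev≈-5.347178; u=3/2·(-3.243271)+3/2·(-1.576865)+1/4·(-5.347178)≈-8.567000; next y=3/5·4.243271+3/4·(-8.567000)≈-3.879287
n=4: y≈-3.879287, sp=1, e=sp−y≈4.879287; I≈3.302422, D=e−e_prev≈8.122558; u=3/2·4.879287+3/2·3.302422+1/4·8.122558≈14.303202; next y=3/5·(-3.879287)+3/4·14.303202≈8.399829
n=5: y≈8.399829, sp=1, e=sp−y≈-7.399829; I≈-4.097408, D=e−e_prev≈-12.279116; u=3/2·(-7.399829)+3/2·(-4.097408)+1/4·(-12.279116)≈-20.315635; next y=3/5·8.399829+3/4·(-20.315635)≈-10.196829
n=6: y≈-10.196829, sp=1, e=sp−y≈11.196829; I≈7.099421, D=e−e_prev≈18.596658; u=3/2·11.196829+3/2·7.099421+1/4·18.596658≈32.093538; next y=3/5·(-10.196829)+3/4·32.093538≈17.952057
n=7: y≈17.952057, sp=1, e=sp−y≈-16.952057; I≈-9.852636, D=e−e_prev≈-28.148885; u=3/2·(-16.952057)+3/2·(-9.852636)+1/4·(-28.148885)≈-47.244260; next y=3/5·17.952057+3/4·(-47.244260)≈-24.661961
n=8: y≈-24.661961, sp=1, e=sp−y≈25.661961; I≈15.809325, D=e−e_prev≈42.614018; u=3/2·25.661961+3/2·15.809325+1/4·42.614018≈72.860434; next y=3/5·(-24.661961)+3/4·72.860434≈39.848149
n=9: y≈39.848149, sp=1, e=sp−y≈-38.848149; I≈-23.038824, D=e−e_prev≈-64.510110; u=3/2·(-38.848149)+3/2·(-23.038824)+1/4·(-64.510110)≈-108.957986; next y=3/5·39.848149+3/4·(-108.957986)≈-57.809600
n=10: y≈-57.809600, sp=1, e=sp−y≈58.809600; I≈35.770777, D=e−e_prev≈97.657749; u=3/2·58.809600+3/2·35.770777+1/4·97.657749≈166.285003; next y=3/5·(-57.809600)+3/4·166.285003≈90.027992
n=11: y≈90.027992, sp=1, e=sp−y≈-89.027992; I≈-53.257215, D=e−e_prev≈-147.837593; u=3/2·(-89.027992)+3/2·(-53.257215)+1/4·(-147.837593)≈-250.387209; next y=3/5·90.027992+3/4·(-250.387209)≈-133.773612
n=12: y≈-133.773612, sp=1, e=sp−y≈134.773612; I≈81.516396, D=e−e_prev≈223.801604; u=3/2·134.773612+3/2·81.516396+1/4·223.801604≈380.385413; next y=3/5·(-133.773612)+3/4·380.385413≈205.024893
n=13: y≈205.024893, sp=1, e=sp−y≈-204.024893; I≈-122.508496, D=e−e_prev≈-338.798504; u=3/2·(-204.024893)+3/2·(-122.508496)+1/4·(-338.798504)≈-574.499710; next y=3/5·205.024893+3/4·(-574.499710)≈-307.859847

0 1 3.250 0.000
1 1 -3.422 2.438
2 1 6.541 -1.104
3 1 -8.567 4.243
4 1 14.303 -3.879
5 1 -20.316 8.400
6 1 32.094 -10.197
7 1 -47.244 17.952
8 1 72.860 -24.662
9 1 -108.958 39.848
10 1 166.285 -57.810
11 1 -250.387 90.028
12 1 380.385 -133.774
13 1 -574.500 205.025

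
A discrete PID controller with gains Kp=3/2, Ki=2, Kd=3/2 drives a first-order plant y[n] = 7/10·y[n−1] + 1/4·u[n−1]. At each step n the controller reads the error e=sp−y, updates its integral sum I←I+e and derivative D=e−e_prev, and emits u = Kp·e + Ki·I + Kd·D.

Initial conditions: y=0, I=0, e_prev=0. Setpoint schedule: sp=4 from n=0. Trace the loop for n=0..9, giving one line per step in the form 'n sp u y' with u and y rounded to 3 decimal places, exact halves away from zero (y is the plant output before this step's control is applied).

(exact arithmetic carried between steps; '≈' marks a value shown rounded to 6 d.p. or computed from one; I and e_prev carry over from the previous line; the table rounds u and y to 3 d.p., halves away from zero)
n=0: y=0, sp=4, e=sp−y=4; I=4, D=e−e_prev=4; u=3/2·4+2·4+3/2·4=20; next y=7/10·0+1/4·20=5
n=1: y=5, sp=4, e=sp−y=-1; I=3, D=e−e_prev=-5; u=3/2·(-1)+2·3+3/2·(-5)=-3; next y=7/10·5+1/4·(-3)=2.75
n=2: y=2.75, sp=4, e=sp−y=1.25; I=4.25, D=e−e_prev=2.25; u=3/2·1.25+2·4.25+3/2·2.25=13.75; next y=7/10·2.75+1/4·13.75=5.3625
n=3: y=5.3625, sp=4, e=sp−y=-1.3625; I=2.8875, D=e−e_prev=-2.6125; u=3/2·(-1.3625)+2·2.8875+3/2·(-2.6125)=-0.1875; next y=7/10·5.3625+1/4·(-0.1875)=3.706875
n=4: y=3.706875, sp=4, e=sp−y=0.293125; I=3.180625, D=e−e_prev=1.655625; u=3/2·0.293125+2·3.180625+3/2·1.655625=9.284375; next y=7/10·3.706875+1/4·9.284375≈4.915906
n=5: y≈4.915906, sp=4, e=sp−y≈-0.915906; I≈2.264719, D=e−e_prev≈-1.209031; u=3/2·(-0.915906)+2·2.264719+3/2·(-1.209031)≈1.342031; next y=7/10·4.915906+1/4·1.342031≈3.776642
n=6: y≈3.776642, sp=4, e=sp−y≈0.223358; I≈2.488077, D=e−e_prev≈1.139264; u=3/2·0.223358+2·2.488077+3/2·1.139264≈7.020086; next y=7/10·3.776642+1/4·7.020086≈4.398671
n=7: y≈4.398671, sp=4, e=sp−y≈-0.398671; I≈2.089406, D=e−e_prev≈-0.622029; u=3/2·(-0.398671)+2·2.089406+3/2·(-0.622029)≈2.647761; next y=7/10·4.398671+1/4·2.647761≈3.741010
n=8: y≈3.741010, sp=4, e=sp−y≈0.258990; I≈2.348396, D=e−e_prev≈0.657661; u=3/2·0.258990+2·2.348396+3/2·0.657661≈6.071767; next y=7/10·3.741010+1/4·6.071767≈4.136649
n=9: y≈4.136649, sp=4, e=sp−y≈-0.136649; I≈2.211747, D=e−e_prev≈-0.395639; u=3/2·(-0.136649)+2·2.211747+3/2·(-0.395639)≈3.625062; next y=7/10·4.136649+1/4·3.625062≈3.801920

0 4 20.000 0.000
1 4 -3.000 5.000
2 4 13.750 2.750
3 4 -0.188 5.363
4 4 9.284 3.707
5 4 1.342 4.916
6 4 7.020 3.777
7 4 2.648 4.399
8 4 6.072 3.741
9 4 3.625 4.137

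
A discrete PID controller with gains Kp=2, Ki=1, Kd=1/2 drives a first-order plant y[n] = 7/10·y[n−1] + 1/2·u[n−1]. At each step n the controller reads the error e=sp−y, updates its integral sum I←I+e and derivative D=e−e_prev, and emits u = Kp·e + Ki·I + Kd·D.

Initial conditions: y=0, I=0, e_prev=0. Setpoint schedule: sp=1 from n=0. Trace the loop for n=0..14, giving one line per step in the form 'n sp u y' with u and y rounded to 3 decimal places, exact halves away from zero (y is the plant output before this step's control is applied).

(exact arithmetic carried between steps; '≈' marks a value shown rounded to 6 d.p. or computed from one; I and e_prev carry over from the previous line; the table rounds u and y to 3 d.p., halves away from zero)
n=0: y=0, sp=1, e=sp−y=1; I=1, D=e−e_prev=1; u=2·1+1·1+1/2·1=3.5; next y=7/10·0+1/2·3.5=1.75
n=1: y=1.75, sp=1, e=sp−y=-0.75; I=0.25, D=e−e_prev=-1.75; u=2·(-0.75)+1·0.25+1/2·(-1.75)=-2.125; next y=7/10·1.75+1/2·(-2.125)=0.1625
n=2: y=0.1625, sp=1, e=sp−y=0.8375; I=1.0875, D=e−e_prev=1.5875; u=2·0.8375+1·1.0875+1/2·1.5875=3.55625; next y=7/10·0.1625+1/2·3.55625=1.891875
n=3: y=1.891875, sp=1, e=sp−y=-0.891875; I=0.195625, D=e−e_prev=-1.729375; u=2·(-0.891875)+1·0.195625+1/2·(-1.729375)≈-2.452813; next y=7/10·1.891875+1/2·(-2.452813)≈0.097906
n=4: y≈0.097906, sp=1, e=sp−y≈0.902094; I≈1.097719, D=e−e_prev≈1.793969; u=2·0.902094+1·1.097719+1/2·1.793969≈3.798891; next y=7/10·0.097906+1/2·3.798891≈1.967980
n=5: y≈1.967980, sp=1, e=sp−y≈-0.967980; I≈0.129739, D=e−e_prev≈-1.870073; u=2·(-0.967980)+1·0.129739+1/2·(-1.870073)≈-2.741257; next y=7/10·1.967980+1/2·(-2.741257)≈0.006957
n=6: y≈0.006957, sp=1, e=sp−y≈0.993043; I≈1.122782, D=e−e_prev≈1.961022; u=2·0.993043+1·1.122782+1/2·1.961022≈4.089378; next y=7/10·0.006957+1/2·4.089378≈2.049559
n=7: y≈2.049559, sp=1, e=sp−y≈-1.049559; I≈0.073222, D=e−e_prev≈-2.042602; u=2·(-1.049559)+1·0.073222+1/2·(-2.042602)≈-3.047197; next y=7/10·2.049559+1/2·(-3.047197)≈-0.088907
n=8: y≈-0.088907, sp=1, e=sp−y≈1.088907; I≈1.162130, D=e−e_prev≈2.138466; u=2·1.088907+1·1.162130+1/2·2.138466≈4.409177; next y=7/10·(-0.088907)+1/2·4.409177≈2.142353
n=9: y≈2.142353, sp=1, e=sp−y≈-1.142353; I≈0.019776, D=e−e_prev≈-2.231261; u=2·(-1.142353)+1·0.019776+1/2·(-2.231261)≈-3.380561; next y=7/10·2.142353+1/2·(-3.380561)≈-0.190633
n=10: y≈-0.190633, sp=1, e=sp−y≈1.190633; I≈1.210409, D=e−e_prev≈2.332987; u=2·1.190633+1·1.210409+1/2·2.332987≈4.758169; next y=7/10·(-0.190633)+1/2·4.758169≈2.245641
n=11: y≈2.245641, sp=1, e=sp−y≈-1.245641; I≈-0.035232, D=e−e_prev≈-2.436274; u=2·(-1.245641)+1·(-0.035232)+1/2·(-2.436274)≈-3.744652; next y=7/10·2.245641+1/2·(-3.744652)≈-0.300377
n=12: y≈-0.300377, sp=1, e=sp−y≈1.300377; I≈1.265145, D=e−e_prev≈2.546018; u=2·1.300377+1·1.265145+1/2·2.546018≈5.138908; next y=7/10·(-0.300377)+1/2·5.138908≈2.359190
n=13: y≈2.359190, sp=1, e=sp−y≈-1.359190; I≈-0.094045, D=e−e_prev≈-2.659567; u=2·(-1.359190)+1·(-0.094045)+1/2·(-2.659567)≈-4.142209; next y=7/10·2.359190+1/2·(-4.142209)≈-0.419671
n=14: y≈-0.419671, sp=1, e=sp−y≈1.419671; I≈1.325626, D=e−e_prev≈2.778862; u=2·1.419671+1·1.325626+1/2·2.778862≈5.554400; next y=7/10·(-0.419671)+1/2·5.554400≈2.483430

0 1 3.500 0.000
1 1 -2.125 1.750
2 1 3.556 0.163
3 1 -2.453 1.892
4 1 3.799 0.098
5 1 -2.741 1.968
6 1 4.089 0.007
7 1 -3.047 2.050
8 1 4.409 -0.089
9 1 -3.381 2.142
10 1 4.758 -0.191
11 1 -3.745 2.246
12 1 5.139 -0.300
13 1 -4.142 2.359
14 1 5.554 -0.420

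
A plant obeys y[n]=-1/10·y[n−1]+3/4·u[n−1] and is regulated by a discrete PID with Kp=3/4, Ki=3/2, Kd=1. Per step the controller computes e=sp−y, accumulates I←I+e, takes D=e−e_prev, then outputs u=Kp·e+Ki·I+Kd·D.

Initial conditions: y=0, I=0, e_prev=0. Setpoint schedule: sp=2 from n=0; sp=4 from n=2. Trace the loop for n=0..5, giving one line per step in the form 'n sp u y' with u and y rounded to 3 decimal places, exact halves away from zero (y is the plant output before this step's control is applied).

(exact arithmetic carried between steps; '≈' marks a value shown rounded to 6 d.p. or computed from one; I and e_prev carry over from the previous line; the table rounds u and y to 3 d.p., halves away from zero)
n=0: y=0, sp=2, e=sp−y=2; I=2, D=e−e_prev=2; u=3/4·2+3/2·2+1·2=6.5; next y=-1/10·0+3/4·6.5=4.875
n=1: y=4.875, sp=2, e=sp−y=-2.875; I=-0.875, D=e−e_prev=-4.875; u=3/4·(-2.875)+3/2·(-0.875)+1·(-4.875)=-8.34375; next y=-1/10·4.875+3/4·(-8.34375)≈-6.745313
n=2: y≈-6.745313, sp=4, e=sp−y≈10.745313; I≈9.870313, D=e−e_prev≈13.620313; u=3/4·10.745313+3/2·9.870313+1·13.620313≈36.484766; next y=-1/10·(-6.745313)+3/4·36.484766≈28.038105
n=3: y≈28.038105, sp=4, e=sp−y≈-24.038105; I≈-14.167793, D=e−e_prev≈-34.783418; u=3/4·(-24.038105)+3/2·(-14.167793)+1·(-34.783418)≈-74.063687; next y=-1/10·28.038105+3/4·(-74.063687)≈-58.351575
n=4: y≈-58.351575, sp=4, e=sp−y≈62.351575; I≈48.183782, D=e−e_prev≈86.389681; u=3/4·62.351575+3/2·48.183782+1·86.389681≈205.429036; next y=-1/10·(-58.351575)+3/4·205.429036≈159.906935
n=5: y≈159.906935, sp=4, e=sp−y≈-155.906935; I≈-107.723152, D=e−e_prev≈-218.258510; u=3/4·(-155.906935)+3/2·(-107.723152)+1·(-218.258510)≈-496.773439; next y=-1/10·159.906935+3/4·(-496.773439)≈-388.570773

0 2 6.500 0.000
1 2 -8.344 4.875
2 4 36.485 -6.745
3 4 -74.064 28.038
4 4 205.429 -58.352
5 4 -496.773 159.907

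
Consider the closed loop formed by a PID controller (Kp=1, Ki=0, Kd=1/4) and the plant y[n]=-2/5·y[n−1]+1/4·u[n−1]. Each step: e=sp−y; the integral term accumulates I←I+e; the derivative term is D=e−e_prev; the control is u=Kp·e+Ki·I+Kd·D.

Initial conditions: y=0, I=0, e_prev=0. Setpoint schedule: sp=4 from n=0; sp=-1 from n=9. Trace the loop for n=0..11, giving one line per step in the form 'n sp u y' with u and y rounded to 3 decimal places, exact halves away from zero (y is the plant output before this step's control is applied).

(exact arithmetic carried between steps; '≈' marks a value shown rounded to 6 d.p. or computed from one; I and e_prev carry over from the previous line; the table rounds u and y to 3 d.p., halves away from zero)
n=0: y=0, sp=4, e=sp−y=4; I=4, D=e−e_prev=4; u=1·4+0·4+1/4·4=5; next y=-2/5·0+1/4·5=1.25
n=1: y=1.25, sp=4, e=sp−y=2.75; I=6.75, D=e−e_prev=-1.25; u=1·2.75+0·6.75+1/4·(-1.25)=2.4375; next y=-2/5·1.25+1/4·2.4375=0.109375
n=2: y=0.109375, sp=4, e=sp−y=3.890625; I=10.640625, D=e−e_prev=1.140625; u=1·3.890625+0·10.640625+1/4·1.140625≈4.175781; next y=-2/5·0.109375+1/4·4.175781≈1.000195
n=3: y≈1.000195, sp=4, e=sp−y≈2.999805; I≈13.640430, D=e−e_prev≈-0.890820; u=1·2.999805+0·13.640430+1/4·(-0.890820)≈2.777100; next y=-2/5·1.000195+1/4·2.777100≈0.294197
n=4: y≈0.294197, sp=4, e=sp−y≈3.705803; I≈17.346233, D=e−e_prev≈0.705999; u=1·3.705803+0·17.346233+1/4·0.705999≈3.882303; next y=-2/5·0.294197+1/4·3.882303≈0.852897
n=5: y≈0.852897, sp=4, e=sp−y≈3.147103; I≈20.493336, D=e−e_prev≈-0.558700; u=1·3.147103+0·20.493336+1/4·(-0.558700)≈3.007428; next y=-2/5·0.852897+1/4·3.007428≈0.410698
n=6: y≈0.410698, sp=4, e=sp−y≈3.589302; I≈24.082638, D=e−e_prev≈0.442199; u=1·3.589302+0·24.082638+1/4·0.442199≈3.699852; next y=-2/5·0.410698+1/4·3.699852≈0.760684
n=7: y≈0.760684, sp=4, e=sp−y≈3.239316; I≈27.321954, D=e−e_prev≈-0.349985; u=1·3.239316+0·27.321954+1/4·(-0.349985)≈3.151820; next y=-2/5·0.760684+1/4·3.151820≈0.483682
n=8: y≈0.483682, sp=4, e=sp−y≈3.516318; I≈30.838273, D=e−e_prev≈0.277002; u=1·3.516318+0·30.838273+1/4·0.277002≈3.585569; next y=-2/5·0.483682+1/4·3.585569≈0.702920
n=9: y≈0.702920, sp=-1, e=sp−y≈-1.702920; I≈29.135353, D=e−e_prev≈-5.219238; u=1·(-1.702920)+0·29.135353+1/4·(-5.219238)≈-3.007729; next y=-2/5·0.702920+1/4·(-3.007729)≈-1.033100
n=10: y≈-1.033100, sp=-1, e=sp−y≈0.033100; I≈29.168453, D=e−e_prev≈1.736020; u=1·0.033100+0·29.168453+1/4·1.736020≈0.467105; next y=-2/5·(-1.033100)+1/4·0.467105≈0.530016
n=11: y≈0.530016, sp=-1, e=sp−y≈-1.530016; I≈27.638437, D=e−e_prev≈-1.563116; u=1·(-1.530016)+0·27.638437+1/4·(-1.563116)≈-1.920795; next y=-2/5·0.530016+1/4·(-1.920795)≈-0.692205

0 4 5.000 0.000
1 4 2.438 1.250
2 4 4.176 0.109
3 4 2.777 1.000
4 4 3.882 0.294
5 4 3.007 0.853
6 4 3.700 0.411
7 4 3.152 0.761
8 4 3.586 0.484
9 -1 -3.008 0.703
10 -1 0.467 -1.033
11 -1 -1.921 0.530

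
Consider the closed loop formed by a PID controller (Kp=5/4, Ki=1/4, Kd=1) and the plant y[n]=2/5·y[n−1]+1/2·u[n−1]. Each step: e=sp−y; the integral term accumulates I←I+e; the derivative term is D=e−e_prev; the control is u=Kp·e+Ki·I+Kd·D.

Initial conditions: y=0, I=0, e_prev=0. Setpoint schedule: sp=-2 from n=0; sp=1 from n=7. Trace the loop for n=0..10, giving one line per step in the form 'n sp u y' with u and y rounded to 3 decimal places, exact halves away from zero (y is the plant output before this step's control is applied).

(exact arithmetic carried between steps; '≈' marks a value shown rounded to 6 d.p. or computed from one; I and e_prev carry over from the previous line; the table rounds u and y to 3 d.p., halves away from zero)
n=0: y=0, sp=-2, e=sp−y=-2; I=-2, D=e−e_prev=-2; u=5/4·(-2)+1/4·(-2)+1·(-2)=-5; next y=2/5·0+1/2·(-5)=-2.5
n=1: y=-2.5, sp=-2, e=sp−y=0.5; I=-1.5, D=e−e_prev=2.5; u=5/4·0.5+1/4·(-1.5)+1·2.5=2.75; next y=2/5·(-2.5)+1/2·2.75=0.375
n=2: y=0.375, sp=-2, e=sp−y=-2.375; I=-3.875, D=e−e_prev=-2.875; u=5/4·(-2.375)+1/4·(-3.875)+1·(-2.875)=-6.8125; next y=2/5·0.375+1/2·(-6.8125)=-3.25625
n=3: y=-3.25625, sp=-2, e=sp−y=1.25625; I=-2.61875, D=e−e_prev=3.63125; u=5/4·1.25625+1/4·(-2.61875)+1·3.63125=4.546875; next y=2/5·(-3.25625)+1/2·4.546875≈0.970938
n=4: y≈0.970938, sp=-2, e=sp−y≈-2.970938; I≈-5.589688, D=e−e_prev≈-4.227188; u=5/4·(-2.970938)+1/4·(-5.589688)+1·(-4.227188)≈-9.338281; next y=2/5·0.970938+1/2·(-9.338281)≈-4.280766
n=5: y≈-4.280766, sp=-2, e=sp−y≈2.280766; I≈-3.308922, D=e−e_prev≈5.251703; u=5/4·2.280766+1/4·(-3.308922)+1·5.251703≈7.275430; next y=2/5·(-4.280766)+1/2·7.275430≈1.925409
n=6: y≈1.925409, sp=-2, e=sp−y≈-3.925409; I≈-7.234330, D=e−e_prev≈-6.206174; u=5/4·(-3.925409)+1/4·(-7.234330)+1·(-6.206174)≈-12.921518; next y=2/5·1.925409+1/2·(-12.921518)≈-5.690595
n=7: y≈-5.690595, sp=1, e=sp−y≈6.690595; I≈-0.543735, D=e−e_prev≈10.616004; u=5/4·6.690595+1/4·(-0.543735)+1·10.616004≈18.843314; next y=2/5·(-5.690595)+1/2·18.843314≈7.145419
n=8: y≈7.145419, sp=1, e=sp−y≈-6.145419; I≈-6.689154, D=e−e_prev≈-12.836014; u=5/4·(-6.145419)+1/4·(-6.689154)+1·(-12.836014)≈-22.190077; next y=2/5·7.145419+1/2·(-22.190077)≈-8.236871
n=9: y≈-8.236871, sp=1, e=sp−y≈9.236871; I≈2.547717, D=e−e_prev≈15.382290; u=5/4·9.236871+1/4·2.547717+1·15.382290≈27.565307; next y=2/5·(-8.236871)+1/2·27.565307≈10.487905
n=10: y≈10.487905, sp=1, e=sp−y≈-9.487905; I≈-6.940189, D=e−e_prev≈-18.724776; u=5/4·(-9.487905)+1/4·(-6.940189)+1·(-18.724776)≈-32.319705; next y=2/5·10.487905+1/2·(-32.319705)≈-11.964690

0 -2 -5.000 0.000
1 -2 2.750 -2.500
2 -2 -6.813 0.375
3 -2 4.547 -3.256
4 -2 -9.338 0.971
5 -2 7.275 -4.281
6 -2 -12.922 1.925
7 1 18.843 -5.691
8 1 -22.190 7.145
9 1 27.565 -8.237
10 1 -32.320 10.488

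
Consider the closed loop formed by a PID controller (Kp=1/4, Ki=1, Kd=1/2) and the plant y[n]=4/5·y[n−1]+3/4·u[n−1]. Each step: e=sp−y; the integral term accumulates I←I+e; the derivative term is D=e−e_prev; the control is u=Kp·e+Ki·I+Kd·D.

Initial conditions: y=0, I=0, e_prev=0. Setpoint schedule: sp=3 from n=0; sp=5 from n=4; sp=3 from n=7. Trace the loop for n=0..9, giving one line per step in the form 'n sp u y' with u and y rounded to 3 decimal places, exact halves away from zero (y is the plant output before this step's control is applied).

(exact arithmetic carried between steps; '≈' marks a value shown rounded to 6 d.p. or computed from one; I and e_prev carry over from the previous line; the table rounds u and y to 3 d.p., halves away from zero)
n=0: y=0, sp=3, e=sp−y=3; I=3, D=e−e_prev=3; u=1/4·3+1·3+1/2·3=5.25; next y=4/5·0+3/4·5.25=3.9375
n=1: y=3.9375, sp=3, e=sp−y=-0.9375; I=2.0625, D=e−e_prev=-3.9375; u=1/4·(-0.9375)+1·2.0625+1/2·(-3.9375)=-0.140625; next y=4/5·3.9375+3/4·(-0.140625)≈3.044531
n=2: y≈3.044531, sp=3, e=sp−y≈-0.044531; I≈2.017969, D=e−e_prev≈0.892969; u=1/4·(-0.044531)+1·2.017969+1/2·0.892969≈2.453320; next y=4/5·3.044531+3/4·2.453320≈4.275615
n=3: y≈4.275615, sp=3, e=sp−y≈-1.275615; I≈0.742354, D=e−e_prev≈-1.231084; u=1/4·(-1.275615)+1·0.742354+1/2·(-1.231084)≈-0.192092; next y=4/5·4.275615+3/4·(-0.192092)≈3.276423
n=4: y≈3.276423, sp=5, e=sp−y≈1.723577; I≈2.465931, D=e−e_prev≈2.999192; u=1/4·1.723577+1·2.465931+1/2·2.999192≈4.396421; next y=4/5·3.276423+3/4·4.396421≈5.918454
n=5: y≈5.918454, sp=5, e=sp−y≈-0.918454; I≈1.547476, D=e−e_prev≈-2.642031; u=1/4·(-0.918454)+1·1.547476+1/2·(-2.642031)≈-0.003153; next y=4/5·5.918454+3/4·(-0.003153)≈4.732399
n=6: y≈4.732399, sp=5, e=sp−y≈0.267601; I≈1.815078, D=e−e_prev≈1.186055; u=1/4·0.267601+1·1.815078+1/2·1.186055≈2.475006; next y=4/5·4.732399+3/4·2.475006≈5.642173
n=7: y≈5.642173, sp=3, e=sp−y≈-2.642173; I≈-0.827096, D=e−e_prev≈-2.909774; u=1/4·(-2.642173)+1·(-0.827096)+1/2·(-2.909774)≈-2.942526; next y=4/5·5.642173+3/4·(-2.942526)≈2.306844
n=8: y≈2.306844, sp=3, e=sp−y≈0.693156; I≈-0.133940, D=e−e_prev≈3.335329; u=1/4·0.693156+1·(-0.133940)+1/2·3.335329≈1.707014; next y=4/5·2.306844+3/4·1.707014≈3.125736
n=9: y≈3.125736, sp=3, e=sp−y≈-0.125736; I≈-0.259675, D=e−e_prev≈-0.818892; u=1/4·(-0.125736)+1·(-0.259675)+1/2·(-0.818892)≈-0.700555; next y=4/5·3.125736+3/4·(-0.700555)≈1.975172

0 3 5.250 0.000
1 3 -0.141 3.938
2 3 2.453 3.045
3 3 -0.192 4.276
4 5 4.396 3.276
5 5 -0.003 5.918
6 5 2.475 4.732
7 3 -2.943 5.642
8 3 1.707 2.307
9 3 -0.701 3.126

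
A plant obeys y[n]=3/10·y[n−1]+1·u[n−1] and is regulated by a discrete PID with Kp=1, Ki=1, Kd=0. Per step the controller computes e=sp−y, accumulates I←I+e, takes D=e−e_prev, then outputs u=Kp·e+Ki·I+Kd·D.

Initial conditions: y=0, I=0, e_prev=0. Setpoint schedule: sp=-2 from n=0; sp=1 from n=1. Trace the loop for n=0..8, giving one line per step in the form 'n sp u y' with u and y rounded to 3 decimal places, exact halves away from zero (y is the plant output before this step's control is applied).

(exact arithmetic carried between steps; '≈' marks a value shown rounded to 6 d.p. or computed from one; I and e_prev carry over from the previous line; the table rounds u and y to 3 d.p., halves away from zero)
n=0: y=0, sp=-2, e=sp−y=-2; I=-2, D=e−e_prev=-2; u=1·(-2)+1·(-2)+0·(-2)=-4; next y=3/10·0+1·(-4)=-4
n=1: y=-4, sp=1, e=sp−y=5; I=3, D=e−e_prev=7; u=1·5+1·3+0·7=8; next y=3/10·(-4)+1·8=6.8
n=2: y=6.8, sp=1, e=sp−y=-5.8; I=-2.8, D=e−e_prev=-10.8; u=1·(-5.8)+1·(-2.8)+0·(-10.8)=-8.6; next y=3/10·6.8+1·(-8.6)=-6.56
n=3: y=-6.56, sp=1, e=sp−y=7.56; I=4.76, D=e−e_prev=13.36; u=1·7.56+1·4.76+0·13.36=12.32; next y=3/10·(-6.56)+1·12.32=10.352
n=4: y=10.352, sp=1, e=sp−y=-9.352; I=-4.592, D=e−e_prev=-16.912; u=1·(-9.352)+1·(-4.592)+0·(-16.912)=-13.944; next y=3/10·10.352+1·(-13.944)=-10.8384
n=5: y=-10.8384, sp=1, e=sp−y=11.8384; I=7.2464, D=e−e_prev=21.1904; u=1·11.8384+1·7.2464+0·21.1904=19.0848; next y=3/10·(-10.8384)+1·19.0848=15.83328
n=6: y=15.83328, sp=1, e=sp−y=-14.83328; I=-7.58688, D=e−e_prev=-26.67168; u=1·(-14.83328)+1·(-7.58688)+0·(-26.67168)=-22.42016; next y=3/10·15.83328+1·(-22.42016)=-17.670176
n=7: y=-17.670176, sp=1, e=sp−y=18.670176; I=11.083296, D=e−e_prev=33.503456; u=1·18.670176+1·11.083296+0·33.503456=29.753472; next y=3/10·(-17.670176)+1·29.753472≈24.452419
n=8: y≈24.452419, sp=1, e=sp−y≈-23.452419; I≈-12.369123, D=e−e_prev≈-42.122595; u=1·(-23.452419)+1·(-12.369123)+0·(-42.122595)≈-35.821542; next y=3/10·24.452419+1·(-35.821542)≈-28.485817

0 -2 -4.000 0.000
1 1 8.000 -4.000
2 1 -8.600 6.800
3 1 12.320 -6.560
4 1 -13.944 10.352
5 1 19.085 -10.838
6 1 -22.420 15.833
7 1 29.753 -17.670
8 1 -35.822 24.452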